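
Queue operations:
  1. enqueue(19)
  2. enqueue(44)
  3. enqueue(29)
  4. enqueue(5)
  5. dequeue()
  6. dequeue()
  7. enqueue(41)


enqueue(19) -> [19]
enqueue(44) -> [19, 44]
enqueue(29) -> [19, 44, 29]
enqueue(5) -> [19, 44, 29, 5]
dequeue()->19, [44, 29, 5]
dequeue()->44, [29, 5]
enqueue(41) -> [29, 5, 41]

Final queue: [29, 5, 41]


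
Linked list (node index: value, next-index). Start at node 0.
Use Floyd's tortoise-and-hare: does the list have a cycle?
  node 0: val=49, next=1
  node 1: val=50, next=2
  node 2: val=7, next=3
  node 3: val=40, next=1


Floyd's tortoise (slow, +1) and hare (fast, +2):
  init: slow=0, fast=0
  step 1: slow=1, fast=2
  step 2: slow=2, fast=1
  step 3: slow=3, fast=3
  slow == fast at node 3: cycle detected

Cycle: yes


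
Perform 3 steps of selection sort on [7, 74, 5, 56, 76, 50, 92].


Initial: [7, 74, 5, 56, 76, 50, 92]
Step 1: min=5 at 2
  Swap: [5, 74, 7, 56, 76, 50, 92]
Step 2: min=7 at 2
  Swap: [5, 7, 74, 56, 76, 50, 92]
Step 3: min=50 at 5
  Swap: [5, 7, 50, 56, 76, 74, 92]

After 3 steps: [5, 7, 50, 56, 76, 74, 92]


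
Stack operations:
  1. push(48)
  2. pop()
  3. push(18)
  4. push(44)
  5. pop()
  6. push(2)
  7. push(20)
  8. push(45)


push(48) -> [48]
pop()->48, []
push(18) -> [18]
push(44) -> [18, 44]
pop()->44, [18]
push(2) -> [18, 2]
push(20) -> [18, 2, 20]
push(45) -> [18, 2, 20, 45]

Final stack: [18, 2, 20, 45]


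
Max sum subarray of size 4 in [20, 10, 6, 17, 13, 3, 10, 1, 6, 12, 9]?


[0:4]: 53
[1:5]: 46
[2:6]: 39
[3:7]: 43
[4:8]: 27
[5:9]: 20
[6:10]: 29
[7:11]: 28

Max: 53 at [0:4]


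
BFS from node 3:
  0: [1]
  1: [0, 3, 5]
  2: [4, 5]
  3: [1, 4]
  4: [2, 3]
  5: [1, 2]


Visit 3, enqueue [1, 4]
Visit 1, enqueue [0, 5]
Visit 4, enqueue [2]
Visit 0, enqueue []
Visit 5, enqueue []
Visit 2, enqueue []

BFS order: [3, 1, 4, 0, 5, 2]


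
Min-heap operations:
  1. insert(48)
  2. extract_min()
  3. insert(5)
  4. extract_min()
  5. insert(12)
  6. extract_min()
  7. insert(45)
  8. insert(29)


insert(48) -> [48]
extract_min()->48, []
insert(5) -> [5]
extract_min()->5, []
insert(12) -> [12]
extract_min()->12, []
insert(45) -> [45]
insert(29) -> [29, 45]

Final heap: [29, 45]


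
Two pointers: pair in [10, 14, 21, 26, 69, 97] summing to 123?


lo=0(10)+hi=5(97)=107
lo=1(14)+hi=5(97)=111
lo=2(21)+hi=5(97)=118
lo=3(26)+hi=5(97)=123

Yes: 26+97=123


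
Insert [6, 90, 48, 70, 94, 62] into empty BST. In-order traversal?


Insert 6: root
Insert 90: R from 6
Insert 48: R from 6 -> L from 90
Insert 70: R from 6 -> L from 90 -> R from 48
Insert 94: R from 6 -> R from 90
Insert 62: R from 6 -> L from 90 -> R from 48 -> L from 70

In-order: [6, 48, 62, 70, 90, 94]


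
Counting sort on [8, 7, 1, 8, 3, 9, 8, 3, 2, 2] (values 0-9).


Input: [8, 7, 1, 8, 3, 9, 8, 3, 2, 2]
Counts: [0, 1, 2, 2, 0, 0, 0, 1, 3, 1]

Sorted: [1, 2, 2, 3, 3, 7, 8, 8, 8, 9]


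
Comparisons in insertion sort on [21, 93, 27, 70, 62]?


Algorithm: insertion sort
Input: [21, 93, 27, 70, 62]
Sorted: [21, 27, 62, 70, 93]

8


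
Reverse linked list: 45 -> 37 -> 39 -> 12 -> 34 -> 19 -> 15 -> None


Step 1: curr=45, set curr.next=prev(None) | reversed so far: 45
Step 2: curr=37, set curr.next=prev(45) | reversed so far: 37 -> 45
Step 3: curr=39, set curr.next=prev(37) | reversed so far: 39 -> 37 -> 45
Step 4: curr=12, set curr.next=prev(39) | reversed so far: 12 -> 39 -> 37 -> 45
Step 5: curr=34, set curr.next=prev(12) | reversed so far: 34 -> 12 -> 39 -> 37 -> 45
Step 6: curr=19, set curr.next=prev(34) | reversed so far: 19 -> 34 -> 12 -> 39 -> 37 -> 45
Step 7: curr=15, set curr.next=prev(19) | reversed so far: 15 -> 19 -> 34 -> 12 -> 39 -> 37 -> 45

15 -> 19 -> 34 -> 12 -> 39 -> 37 -> 45 -> None


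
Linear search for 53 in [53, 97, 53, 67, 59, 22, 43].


i=0: 53==53 found!

Found at 0, 1 comps


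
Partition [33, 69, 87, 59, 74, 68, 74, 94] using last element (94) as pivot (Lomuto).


Pivot: 94
  33 <= 94: advance i (no swap)
  69 <= 94: advance i (no swap)
  87 <= 94: advance i (no swap)
  59 <= 94: advance i (no swap)
  74 <= 94: advance i (no swap)
  68 <= 94: advance i (no swap)
  74 <= 94: advance i (no swap)
Place pivot at 7: [33, 69, 87, 59, 74, 68, 74, 94]

Partitioned: [33, 69, 87, 59, 74, 68, 74, 94]


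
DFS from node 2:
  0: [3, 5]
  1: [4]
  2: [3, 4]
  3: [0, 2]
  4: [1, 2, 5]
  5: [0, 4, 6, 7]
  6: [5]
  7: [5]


Visit 2, push [4, 3]
Visit 3, push [0]
Visit 0, push [5]
Visit 5, push [7, 6, 4]
Visit 4, push [1]
Visit 1, push []
Visit 6, push []
Visit 7, push []

DFS order: [2, 3, 0, 5, 4, 1, 6, 7]


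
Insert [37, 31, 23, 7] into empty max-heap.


Insert 37: [37]
Insert 31: [37, 31]
Insert 23: [37, 31, 23]
Insert 7: [37, 31, 23, 7]

Final heap: [37, 31, 23, 7]


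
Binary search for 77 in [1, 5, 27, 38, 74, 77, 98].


Step 1: lo=0, hi=6, mid=3, val=38
Step 2: lo=4, hi=6, mid=5, val=77

Found at index 5


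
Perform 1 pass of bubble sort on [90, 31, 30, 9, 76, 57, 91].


Initial: [90, 31, 30, 9, 76, 57, 91]
Pass 1: [31, 30, 9, 76, 57, 90, 91] (5 swaps)

After 1 pass: [31, 30, 9, 76, 57, 90, 91]


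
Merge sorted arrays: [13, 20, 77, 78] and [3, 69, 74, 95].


Take 3 from B
Take 13 from A
Take 20 from A
Take 69 from B
Take 74 from B
Take 77 from A
Take 78 from A

Merged: [3, 13, 20, 69, 74, 77, 78, 95]


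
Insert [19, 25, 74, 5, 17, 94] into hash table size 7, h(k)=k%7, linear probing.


Insert 19: h=5 -> slot 5
Insert 25: h=4 -> slot 4
Insert 74: h=4, 2 probes -> slot 6
Insert 5: h=5, 2 probes -> slot 0
Insert 17: h=3 -> slot 3
Insert 94: h=3, 5 probes -> slot 1

Table: [5, 94, None, 17, 25, 19, 74]


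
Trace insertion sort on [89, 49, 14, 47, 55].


Initial: [89, 49, 14, 47, 55]
Insert 49: [49, 89, 14, 47, 55]
Insert 14: [14, 49, 89, 47, 55]
Insert 47: [14, 47, 49, 89, 55]
Insert 55: [14, 47, 49, 55, 89]

Sorted: [14, 47, 49, 55, 89]


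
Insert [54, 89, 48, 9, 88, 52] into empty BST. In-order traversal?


Insert 54: root
Insert 89: R from 54
Insert 48: L from 54
Insert 9: L from 54 -> L from 48
Insert 88: R from 54 -> L from 89
Insert 52: L from 54 -> R from 48

In-order: [9, 48, 52, 54, 88, 89]


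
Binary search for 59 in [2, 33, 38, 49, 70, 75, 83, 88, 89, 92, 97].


Step 1: lo=0, hi=10, mid=5, val=75
Step 2: lo=0, hi=4, mid=2, val=38
Step 3: lo=3, hi=4, mid=3, val=49
Step 4: lo=4, hi=4, mid=4, val=70

Not found


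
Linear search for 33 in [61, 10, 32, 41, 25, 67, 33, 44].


i=0: 61!=33
i=1: 10!=33
i=2: 32!=33
i=3: 41!=33
i=4: 25!=33
i=5: 67!=33
i=6: 33==33 found!

Found at 6, 7 comps


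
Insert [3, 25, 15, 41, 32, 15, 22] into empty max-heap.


Insert 3: [3]
Insert 25: [25, 3]
Insert 15: [25, 3, 15]
Insert 41: [41, 25, 15, 3]
Insert 32: [41, 32, 15, 3, 25]
Insert 15: [41, 32, 15, 3, 25, 15]
Insert 22: [41, 32, 22, 3, 25, 15, 15]

Final heap: [41, 32, 22, 3, 25, 15, 15]


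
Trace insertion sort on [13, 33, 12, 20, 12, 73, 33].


Initial: [13, 33, 12, 20, 12, 73, 33]
Insert 33: [13, 33, 12, 20, 12, 73, 33]
Insert 12: [12, 13, 33, 20, 12, 73, 33]
Insert 20: [12, 13, 20, 33, 12, 73, 33]
Insert 12: [12, 12, 13, 20, 33, 73, 33]
Insert 73: [12, 12, 13, 20, 33, 73, 33]
Insert 33: [12, 12, 13, 20, 33, 33, 73]

Sorted: [12, 12, 13, 20, 33, 33, 73]


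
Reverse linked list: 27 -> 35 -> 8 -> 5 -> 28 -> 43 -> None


Step 1: curr=27, set curr.next=prev(None) | reversed so far: 27
Step 2: curr=35, set curr.next=prev(27) | reversed so far: 35 -> 27
Step 3: curr=8, set curr.next=prev(35) | reversed so far: 8 -> 35 -> 27
Step 4: curr=5, set curr.next=prev(8) | reversed so far: 5 -> 8 -> 35 -> 27
Step 5: curr=28, set curr.next=prev(5) | reversed so far: 28 -> 5 -> 8 -> 35 -> 27
Step 6: curr=43, set curr.next=prev(28) | reversed so far: 43 -> 28 -> 5 -> 8 -> 35 -> 27

43 -> 28 -> 5 -> 8 -> 35 -> 27 -> None


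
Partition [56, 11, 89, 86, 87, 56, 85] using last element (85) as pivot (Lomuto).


Pivot: 85
  56 <= 85: advance i (no swap)
  11 <= 85: advance i (no swap)
  56 <= 85: swap -> [56, 11, 56, 86, 87, 89, 85]
Place pivot at 3: [56, 11, 56, 85, 87, 89, 86]

Partitioned: [56, 11, 56, 85, 87, 89, 86]


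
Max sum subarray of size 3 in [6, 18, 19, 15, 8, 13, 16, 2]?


[0:3]: 43
[1:4]: 52
[2:5]: 42
[3:6]: 36
[4:7]: 37
[5:8]: 31

Max: 52 at [1:4]


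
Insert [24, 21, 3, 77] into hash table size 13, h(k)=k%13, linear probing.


Insert 24: h=11 -> slot 11
Insert 21: h=8 -> slot 8
Insert 3: h=3 -> slot 3
Insert 77: h=12 -> slot 12

Table: [None, None, None, 3, None, None, None, None, 21, None, None, 24, 77]


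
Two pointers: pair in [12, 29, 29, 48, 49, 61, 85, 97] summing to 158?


lo=0(12)+hi=7(97)=109
lo=1(29)+hi=7(97)=126
lo=2(29)+hi=7(97)=126
lo=3(48)+hi=7(97)=145
lo=4(49)+hi=7(97)=146
lo=5(61)+hi=7(97)=158

Yes: 61+97=158


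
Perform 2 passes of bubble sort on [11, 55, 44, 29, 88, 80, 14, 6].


Initial: [11, 55, 44, 29, 88, 80, 14, 6]
Pass 1: [11, 44, 29, 55, 80, 14, 6, 88] (5 swaps)
Pass 2: [11, 29, 44, 55, 14, 6, 80, 88] (3 swaps)

After 2 passes: [11, 29, 44, 55, 14, 6, 80, 88]


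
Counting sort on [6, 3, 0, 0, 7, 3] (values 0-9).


Input: [6, 3, 0, 0, 7, 3]
Counts: [2, 0, 0, 2, 0, 0, 1, 1, 0, 0]

Sorted: [0, 0, 3, 3, 6, 7]


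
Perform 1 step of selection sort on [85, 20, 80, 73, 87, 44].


Initial: [85, 20, 80, 73, 87, 44]
Step 1: min=20 at 1
  Swap: [20, 85, 80, 73, 87, 44]

After 1 step: [20, 85, 80, 73, 87, 44]


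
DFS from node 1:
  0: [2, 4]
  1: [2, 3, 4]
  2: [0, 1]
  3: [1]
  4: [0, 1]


Visit 1, push [4, 3, 2]
Visit 2, push [0]
Visit 0, push [4]
Visit 4, push []
Visit 3, push []

DFS order: [1, 2, 0, 4, 3]


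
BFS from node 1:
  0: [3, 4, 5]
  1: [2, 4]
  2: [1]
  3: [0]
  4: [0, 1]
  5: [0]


Visit 1, enqueue [2, 4]
Visit 2, enqueue []
Visit 4, enqueue [0]
Visit 0, enqueue [3, 5]
Visit 3, enqueue []
Visit 5, enqueue []

BFS order: [1, 2, 4, 0, 3, 5]


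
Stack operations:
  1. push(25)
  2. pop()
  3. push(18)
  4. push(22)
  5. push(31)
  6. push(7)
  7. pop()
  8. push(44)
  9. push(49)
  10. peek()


push(25) -> [25]
pop()->25, []
push(18) -> [18]
push(22) -> [18, 22]
push(31) -> [18, 22, 31]
push(7) -> [18, 22, 31, 7]
pop()->7, [18, 22, 31]
push(44) -> [18, 22, 31, 44]
push(49) -> [18, 22, 31, 44, 49]
peek()->49

Final stack: [18, 22, 31, 44, 49]


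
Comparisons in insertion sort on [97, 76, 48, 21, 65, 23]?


Algorithm: insertion sort
Input: [97, 76, 48, 21, 65, 23]
Sorted: [21, 23, 48, 65, 76, 97]

14


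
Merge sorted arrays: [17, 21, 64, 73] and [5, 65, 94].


Take 5 from B
Take 17 from A
Take 21 from A
Take 64 from A
Take 65 from B
Take 73 from A

Merged: [5, 17, 21, 64, 65, 73, 94]


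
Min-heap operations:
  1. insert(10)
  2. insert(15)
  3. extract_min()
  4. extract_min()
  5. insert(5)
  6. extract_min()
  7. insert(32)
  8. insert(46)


insert(10) -> [10]
insert(15) -> [10, 15]
extract_min()->10, [15]
extract_min()->15, []
insert(5) -> [5]
extract_min()->5, []
insert(32) -> [32]
insert(46) -> [32, 46]

Final heap: [32, 46]


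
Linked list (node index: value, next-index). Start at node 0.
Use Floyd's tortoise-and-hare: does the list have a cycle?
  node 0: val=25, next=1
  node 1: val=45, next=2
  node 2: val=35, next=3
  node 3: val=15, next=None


Floyd's tortoise (slow, +1) and hare (fast, +2):
  init: slow=0, fast=0
  step 1: slow=1, fast=2
  step 2: fast 2->3->None, no cycle

Cycle: no


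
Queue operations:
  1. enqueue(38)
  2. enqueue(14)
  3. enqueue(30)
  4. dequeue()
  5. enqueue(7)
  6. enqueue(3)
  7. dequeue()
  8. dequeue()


enqueue(38) -> [38]
enqueue(14) -> [38, 14]
enqueue(30) -> [38, 14, 30]
dequeue()->38, [14, 30]
enqueue(7) -> [14, 30, 7]
enqueue(3) -> [14, 30, 7, 3]
dequeue()->14, [30, 7, 3]
dequeue()->30, [7, 3]

Final queue: [7, 3]


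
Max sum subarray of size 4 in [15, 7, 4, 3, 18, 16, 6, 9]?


[0:4]: 29
[1:5]: 32
[2:6]: 41
[3:7]: 43
[4:8]: 49

Max: 49 at [4:8]


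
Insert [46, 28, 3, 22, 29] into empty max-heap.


Insert 46: [46]
Insert 28: [46, 28]
Insert 3: [46, 28, 3]
Insert 22: [46, 28, 3, 22]
Insert 29: [46, 29, 3, 22, 28]

Final heap: [46, 29, 3, 22, 28]


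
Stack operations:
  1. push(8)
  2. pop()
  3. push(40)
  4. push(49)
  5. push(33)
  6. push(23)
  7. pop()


push(8) -> [8]
pop()->8, []
push(40) -> [40]
push(49) -> [40, 49]
push(33) -> [40, 49, 33]
push(23) -> [40, 49, 33, 23]
pop()->23, [40, 49, 33]

Final stack: [40, 49, 33]


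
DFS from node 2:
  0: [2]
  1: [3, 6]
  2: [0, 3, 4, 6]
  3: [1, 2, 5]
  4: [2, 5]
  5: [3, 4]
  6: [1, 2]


Visit 2, push [6, 4, 3, 0]
Visit 0, push []
Visit 3, push [5, 1]
Visit 1, push [6]
Visit 6, push []
Visit 5, push [4]
Visit 4, push []

DFS order: [2, 0, 3, 1, 6, 5, 4]


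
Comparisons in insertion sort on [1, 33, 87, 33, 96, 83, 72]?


Algorithm: insertion sort
Input: [1, 33, 87, 33, 96, 83, 72]
Sorted: [1, 33, 33, 72, 83, 87, 96]

12


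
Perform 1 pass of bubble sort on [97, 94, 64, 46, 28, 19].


Initial: [97, 94, 64, 46, 28, 19]
Pass 1: [94, 64, 46, 28, 19, 97] (5 swaps)

After 1 pass: [94, 64, 46, 28, 19, 97]


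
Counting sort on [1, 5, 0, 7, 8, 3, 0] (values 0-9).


Input: [1, 5, 0, 7, 8, 3, 0]
Counts: [2, 1, 0, 1, 0, 1, 0, 1, 1, 0]

Sorted: [0, 0, 1, 3, 5, 7, 8]


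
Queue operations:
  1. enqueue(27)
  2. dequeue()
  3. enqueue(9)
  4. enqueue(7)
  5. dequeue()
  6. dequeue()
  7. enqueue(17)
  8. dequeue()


enqueue(27) -> [27]
dequeue()->27, []
enqueue(9) -> [9]
enqueue(7) -> [9, 7]
dequeue()->9, [7]
dequeue()->7, []
enqueue(17) -> [17]
dequeue()->17, []

Final queue: []


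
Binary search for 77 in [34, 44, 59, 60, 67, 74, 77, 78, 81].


Step 1: lo=0, hi=8, mid=4, val=67
Step 2: lo=5, hi=8, mid=6, val=77

Found at index 6


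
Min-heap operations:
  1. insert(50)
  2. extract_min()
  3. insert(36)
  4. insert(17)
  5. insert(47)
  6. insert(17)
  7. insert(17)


insert(50) -> [50]
extract_min()->50, []
insert(36) -> [36]
insert(17) -> [17, 36]
insert(47) -> [17, 36, 47]
insert(17) -> [17, 17, 47, 36]
insert(17) -> [17, 17, 47, 36, 17]

Final heap: [17, 17, 47, 36, 17]


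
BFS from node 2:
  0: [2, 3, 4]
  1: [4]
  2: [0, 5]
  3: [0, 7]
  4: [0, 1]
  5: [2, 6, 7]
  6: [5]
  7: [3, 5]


Visit 2, enqueue [0, 5]
Visit 0, enqueue [3, 4]
Visit 5, enqueue [6, 7]
Visit 3, enqueue []
Visit 4, enqueue [1]
Visit 6, enqueue []
Visit 7, enqueue []
Visit 1, enqueue []

BFS order: [2, 0, 5, 3, 4, 6, 7, 1]


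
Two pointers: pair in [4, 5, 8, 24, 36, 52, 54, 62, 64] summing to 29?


lo=0(4)+hi=8(64)=68
lo=0(4)+hi=7(62)=66
lo=0(4)+hi=6(54)=58
lo=0(4)+hi=5(52)=56
lo=0(4)+hi=4(36)=40
lo=0(4)+hi=3(24)=28
lo=1(5)+hi=3(24)=29

Yes: 5+24=29


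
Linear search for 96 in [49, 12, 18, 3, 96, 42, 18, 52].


i=0: 49!=96
i=1: 12!=96
i=2: 18!=96
i=3: 3!=96
i=4: 96==96 found!

Found at 4, 5 comps


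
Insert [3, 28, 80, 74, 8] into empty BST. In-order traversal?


Insert 3: root
Insert 28: R from 3
Insert 80: R from 3 -> R from 28
Insert 74: R from 3 -> R from 28 -> L from 80
Insert 8: R from 3 -> L from 28

In-order: [3, 8, 28, 74, 80]


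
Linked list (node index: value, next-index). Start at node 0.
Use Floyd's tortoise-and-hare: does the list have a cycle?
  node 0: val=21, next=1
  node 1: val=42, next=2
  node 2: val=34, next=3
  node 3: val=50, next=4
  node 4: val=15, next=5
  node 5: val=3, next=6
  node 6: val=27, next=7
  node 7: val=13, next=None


Floyd's tortoise (slow, +1) and hare (fast, +2):
  init: slow=0, fast=0
  step 1: slow=1, fast=2
  step 2: slow=2, fast=4
  step 3: slow=3, fast=6
  step 4: fast 6->7->None, no cycle

Cycle: no


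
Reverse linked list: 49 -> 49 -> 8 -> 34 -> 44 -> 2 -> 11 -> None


Step 1: curr=49, set curr.next=prev(None) | reversed so far: 49
Step 2: curr=49, set curr.next=prev(49) | reversed so far: 49 -> 49
Step 3: curr=8, set curr.next=prev(49) | reversed so far: 8 -> 49 -> 49
Step 4: curr=34, set curr.next=prev(8) | reversed so far: 34 -> 8 -> 49 -> 49
Step 5: curr=44, set curr.next=prev(34) | reversed so far: 44 -> 34 -> 8 -> 49 -> 49
Step 6: curr=2, set curr.next=prev(44) | reversed so far: 2 -> 44 -> 34 -> 8 -> 49 -> 49
Step 7: curr=11, set curr.next=prev(2) | reversed so far: 11 -> 2 -> 44 -> 34 -> 8 -> 49 -> 49

11 -> 2 -> 44 -> 34 -> 8 -> 49 -> 49 -> None


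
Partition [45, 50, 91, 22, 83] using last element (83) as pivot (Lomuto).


Pivot: 83
  45 <= 83: advance i (no swap)
  50 <= 83: advance i (no swap)
  22 <= 83: swap -> [45, 50, 22, 91, 83]
Place pivot at 3: [45, 50, 22, 83, 91]

Partitioned: [45, 50, 22, 83, 91]


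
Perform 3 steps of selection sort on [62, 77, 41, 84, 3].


Initial: [62, 77, 41, 84, 3]
Step 1: min=3 at 4
  Swap: [3, 77, 41, 84, 62]
Step 2: min=41 at 2
  Swap: [3, 41, 77, 84, 62]
Step 3: min=62 at 4
  Swap: [3, 41, 62, 84, 77]

After 3 steps: [3, 41, 62, 84, 77]


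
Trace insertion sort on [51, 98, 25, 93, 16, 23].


Initial: [51, 98, 25, 93, 16, 23]
Insert 98: [51, 98, 25, 93, 16, 23]
Insert 25: [25, 51, 98, 93, 16, 23]
Insert 93: [25, 51, 93, 98, 16, 23]
Insert 16: [16, 25, 51, 93, 98, 23]
Insert 23: [16, 23, 25, 51, 93, 98]

Sorted: [16, 23, 25, 51, 93, 98]


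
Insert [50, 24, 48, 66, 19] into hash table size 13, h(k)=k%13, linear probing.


Insert 50: h=11 -> slot 11
Insert 24: h=11, 1 probes -> slot 12
Insert 48: h=9 -> slot 9
Insert 66: h=1 -> slot 1
Insert 19: h=6 -> slot 6

Table: [None, 66, None, None, None, None, 19, None, None, 48, None, 50, 24]


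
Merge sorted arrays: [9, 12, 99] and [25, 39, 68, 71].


Take 9 from A
Take 12 from A
Take 25 from B
Take 39 from B
Take 68 from B
Take 71 from B

Merged: [9, 12, 25, 39, 68, 71, 99]


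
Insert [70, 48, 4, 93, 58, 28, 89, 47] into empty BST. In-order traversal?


Insert 70: root
Insert 48: L from 70
Insert 4: L from 70 -> L from 48
Insert 93: R from 70
Insert 58: L from 70 -> R from 48
Insert 28: L from 70 -> L from 48 -> R from 4
Insert 89: R from 70 -> L from 93
Insert 47: L from 70 -> L from 48 -> R from 4 -> R from 28

In-order: [4, 28, 47, 48, 58, 70, 89, 93]


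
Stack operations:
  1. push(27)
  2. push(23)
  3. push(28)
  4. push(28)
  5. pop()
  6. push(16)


push(27) -> [27]
push(23) -> [27, 23]
push(28) -> [27, 23, 28]
push(28) -> [27, 23, 28, 28]
pop()->28, [27, 23, 28]
push(16) -> [27, 23, 28, 16]

Final stack: [27, 23, 28, 16]


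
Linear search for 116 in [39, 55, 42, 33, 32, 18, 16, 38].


i=0: 39!=116
i=1: 55!=116
i=2: 42!=116
i=3: 33!=116
i=4: 32!=116
i=5: 18!=116
i=6: 16!=116
i=7: 38!=116

Not found, 8 comps


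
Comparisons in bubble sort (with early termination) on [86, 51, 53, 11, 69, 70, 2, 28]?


Algorithm: bubble sort (with early termination)
Input: [86, 51, 53, 11, 69, 70, 2, 28]
Sorted: [2, 11, 28, 51, 53, 69, 70, 86]

28


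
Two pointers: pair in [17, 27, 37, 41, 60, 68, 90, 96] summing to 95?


lo=0(17)+hi=7(96)=113
lo=0(17)+hi=6(90)=107
lo=0(17)+hi=5(68)=85
lo=1(27)+hi=5(68)=95

Yes: 27+68=95


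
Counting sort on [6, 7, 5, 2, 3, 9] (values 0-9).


Input: [6, 7, 5, 2, 3, 9]
Counts: [0, 0, 1, 1, 0, 1, 1, 1, 0, 1]

Sorted: [2, 3, 5, 6, 7, 9]


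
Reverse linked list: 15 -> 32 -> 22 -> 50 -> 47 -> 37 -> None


Step 1: curr=15, set curr.next=prev(None) | reversed so far: 15
Step 2: curr=32, set curr.next=prev(15) | reversed so far: 32 -> 15
Step 3: curr=22, set curr.next=prev(32) | reversed so far: 22 -> 32 -> 15
Step 4: curr=50, set curr.next=prev(22) | reversed so far: 50 -> 22 -> 32 -> 15
Step 5: curr=47, set curr.next=prev(50) | reversed so far: 47 -> 50 -> 22 -> 32 -> 15
Step 6: curr=37, set curr.next=prev(47) | reversed so far: 37 -> 47 -> 50 -> 22 -> 32 -> 15

37 -> 47 -> 50 -> 22 -> 32 -> 15 -> None


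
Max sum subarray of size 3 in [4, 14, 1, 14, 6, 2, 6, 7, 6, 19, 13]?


[0:3]: 19
[1:4]: 29
[2:5]: 21
[3:6]: 22
[4:7]: 14
[5:8]: 15
[6:9]: 19
[7:10]: 32
[8:11]: 38

Max: 38 at [8:11]


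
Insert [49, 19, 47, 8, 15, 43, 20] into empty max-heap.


Insert 49: [49]
Insert 19: [49, 19]
Insert 47: [49, 19, 47]
Insert 8: [49, 19, 47, 8]
Insert 15: [49, 19, 47, 8, 15]
Insert 43: [49, 19, 47, 8, 15, 43]
Insert 20: [49, 19, 47, 8, 15, 43, 20]

Final heap: [49, 19, 47, 8, 15, 43, 20]


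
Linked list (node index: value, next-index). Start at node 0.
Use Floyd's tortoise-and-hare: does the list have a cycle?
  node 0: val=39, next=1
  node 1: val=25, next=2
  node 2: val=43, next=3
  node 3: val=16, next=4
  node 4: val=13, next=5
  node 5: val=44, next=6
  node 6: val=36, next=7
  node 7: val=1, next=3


Floyd's tortoise (slow, +1) and hare (fast, +2):
  init: slow=0, fast=0
  step 1: slow=1, fast=2
  step 2: slow=2, fast=4
  step 3: slow=3, fast=6
  step 4: slow=4, fast=3
  step 5: slow=5, fast=5
  slow == fast at node 5: cycle detected

Cycle: yes


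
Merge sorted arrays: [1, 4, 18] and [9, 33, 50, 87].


Take 1 from A
Take 4 from A
Take 9 from B
Take 18 from A

Merged: [1, 4, 9, 18, 33, 50, 87]


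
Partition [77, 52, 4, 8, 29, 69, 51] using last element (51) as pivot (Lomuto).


Pivot: 51
  4 <= 51: swap -> [4, 52, 77, 8, 29, 69, 51]
  8 <= 51: swap -> [4, 8, 77, 52, 29, 69, 51]
  29 <= 51: swap -> [4, 8, 29, 52, 77, 69, 51]
Place pivot at 3: [4, 8, 29, 51, 77, 69, 52]

Partitioned: [4, 8, 29, 51, 77, 69, 52]


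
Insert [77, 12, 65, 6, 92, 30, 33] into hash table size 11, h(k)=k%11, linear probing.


Insert 77: h=0 -> slot 0
Insert 12: h=1 -> slot 1
Insert 65: h=10 -> slot 10
Insert 6: h=6 -> slot 6
Insert 92: h=4 -> slot 4
Insert 30: h=8 -> slot 8
Insert 33: h=0, 2 probes -> slot 2

Table: [77, 12, 33, None, 92, None, 6, None, 30, None, 65]


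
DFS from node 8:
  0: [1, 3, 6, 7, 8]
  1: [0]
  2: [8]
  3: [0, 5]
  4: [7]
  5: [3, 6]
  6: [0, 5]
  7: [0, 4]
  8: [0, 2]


Visit 8, push [2, 0]
Visit 0, push [7, 6, 3, 1]
Visit 1, push []
Visit 3, push [5]
Visit 5, push [6]
Visit 6, push []
Visit 7, push [4]
Visit 4, push []
Visit 2, push []

DFS order: [8, 0, 1, 3, 5, 6, 7, 4, 2]


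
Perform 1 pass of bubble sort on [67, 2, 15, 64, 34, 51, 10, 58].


Initial: [67, 2, 15, 64, 34, 51, 10, 58]
Pass 1: [2, 15, 64, 34, 51, 10, 58, 67] (7 swaps)

After 1 pass: [2, 15, 64, 34, 51, 10, 58, 67]


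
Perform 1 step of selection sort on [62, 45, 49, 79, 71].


Initial: [62, 45, 49, 79, 71]
Step 1: min=45 at 1
  Swap: [45, 62, 49, 79, 71]

After 1 step: [45, 62, 49, 79, 71]


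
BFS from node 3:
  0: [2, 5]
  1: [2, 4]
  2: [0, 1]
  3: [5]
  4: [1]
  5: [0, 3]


Visit 3, enqueue [5]
Visit 5, enqueue [0]
Visit 0, enqueue [2]
Visit 2, enqueue [1]
Visit 1, enqueue [4]
Visit 4, enqueue []

BFS order: [3, 5, 0, 2, 1, 4]


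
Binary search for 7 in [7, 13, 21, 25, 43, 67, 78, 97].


Step 1: lo=0, hi=7, mid=3, val=25
Step 2: lo=0, hi=2, mid=1, val=13
Step 3: lo=0, hi=0, mid=0, val=7

Found at index 0


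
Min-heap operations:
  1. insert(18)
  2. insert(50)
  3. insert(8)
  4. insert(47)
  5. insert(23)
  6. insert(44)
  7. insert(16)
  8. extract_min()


insert(18) -> [18]
insert(50) -> [18, 50]
insert(8) -> [8, 50, 18]
insert(47) -> [8, 47, 18, 50]
insert(23) -> [8, 23, 18, 50, 47]
insert(44) -> [8, 23, 18, 50, 47, 44]
insert(16) -> [8, 23, 16, 50, 47, 44, 18]
extract_min()->8, [16, 23, 18, 50, 47, 44]

Final heap: [16, 23, 18, 50, 47, 44]


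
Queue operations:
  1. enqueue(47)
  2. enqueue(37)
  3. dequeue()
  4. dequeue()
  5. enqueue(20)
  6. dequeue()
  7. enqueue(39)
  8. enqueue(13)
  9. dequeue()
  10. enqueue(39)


enqueue(47) -> [47]
enqueue(37) -> [47, 37]
dequeue()->47, [37]
dequeue()->37, []
enqueue(20) -> [20]
dequeue()->20, []
enqueue(39) -> [39]
enqueue(13) -> [39, 13]
dequeue()->39, [13]
enqueue(39) -> [13, 39]

Final queue: [13, 39]


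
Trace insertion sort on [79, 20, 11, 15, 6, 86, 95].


Initial: [79, 20, 11, 15, 6, 86, 95]
Insert 20: [20, 79, 11, 15, 6, 86, 95]
Insert 11: [11, 20, 79, 15, 6, 86, 95]
Insert 15: [11, 15, 20, 79, 6, 86, 95]
Insert 6: [6, 11, 15, 20, 79, 86, 95]
Insert 86: [6, 11, 15, 20, 79, 86, 95]
Insert 95: [6, 11, 15, 20, 79, 86, 95]

Sorted: [6, 11, 15, 20, 79, 86, 95]


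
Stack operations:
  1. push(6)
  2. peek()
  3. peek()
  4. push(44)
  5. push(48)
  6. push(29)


push(6) -> [6]
peek()->6
peek()->6
push(44) -> [6, 44]
push(48) -> [6, 44, 48]
push(29) -> [6, 44, 48, 29]

Final stack: [6, 44, 48, 29]


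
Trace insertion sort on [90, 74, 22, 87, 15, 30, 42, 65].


Initial: [90, 74, 22, 87, 15, 30, 42, 65]
Insert 74: [74, 90, 22, 87, 15, 30, 42, 65]
Insert 22: [22, 74, 90, 87, 15, 30, 42, 65]
Insert 87: [22, 74, 87, 90, 15, 30, 42, 65]
Insert 15: [15, 22, 74, 87, 90, 30, 42, 65]
Insert 30: [15, 22, 30, 74, 87, 90, 42, 65]
Insert 42: [15, 22, 30, 42, 74, 87, 90, 65]
Insert 65: [15, 22, 30, 42, 65, 74, 87, 90]

Sorted: [15, 22, 30, 42, 65, 74, 87, 90]


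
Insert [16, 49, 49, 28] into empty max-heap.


Insert 16: [16]
Insert 49: [49, 16]
Insert 49: [49, 16, 49]
Insert 28: [49, 28, 49, 16]

Final heap: [49, 28, 49, 16]


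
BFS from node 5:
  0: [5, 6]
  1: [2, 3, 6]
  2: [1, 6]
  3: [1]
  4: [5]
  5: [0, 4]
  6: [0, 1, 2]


Visit 5, enqueue [0, 4]
Visit 0, enqueue [6]
Visit 4, enqueue []
Visit 6, enqueue [1, 2]
Visit 1, enqueue [3]
Visit 2, enqueue []
Visit 3, enqueue []

BFS order: [5, 0, 4, 6, 1, 2, 3]


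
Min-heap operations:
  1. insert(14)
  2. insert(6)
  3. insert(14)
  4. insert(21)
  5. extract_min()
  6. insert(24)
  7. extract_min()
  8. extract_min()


insert(14) -> [14]
insert(6) -> [6, 14]
insert(14) -> [6, 14, 14]
insert(21) -> [6, 14, 14, 21]
extract_min()->6, [14, 14, 21]
insert(24) -> [14, 14, 21, 24]
extract_min()->14, [14, 24, 21]
extract_min()->14, [21, 24]

Final heap: [21, 24]


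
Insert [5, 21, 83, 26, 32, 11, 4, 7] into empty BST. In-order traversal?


Insert 5: root
Insert 21: R from 5
Insert 83: R from 5 -> R from 21
Insert 26: R from 5 -> R from 21 -> L from 83
Insert 32: R from 5 -> R from 21 -> L from 83 -> R from 26
Insert 11: R from 5 -> L from 21
Insert 4: L from 5
Insert 7: R from 5 -> L from 21 -> L from 11

In-order: [4, 5, 7, 11, 21, 26, 32, 83]


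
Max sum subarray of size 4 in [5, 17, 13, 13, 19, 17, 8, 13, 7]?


[0:4]: 48
[1:5]: 62
[2:6]: 62
[3:7]: 57
[4:8]: 57
[5:9]: 45

Max: 62 at [1:5]


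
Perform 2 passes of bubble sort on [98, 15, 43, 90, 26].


Initial: [98, 15, 43, 90, 26]
Pass 1: [15, 43, 90, 26, 98] (4 swaps)
Pass 2: [15, 43, 26, 90, 98] (1 swaps)

After 2 passes: [15, 43, 26, 90, 98]


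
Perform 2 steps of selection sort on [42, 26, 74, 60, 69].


Initial: [42, 26, 74, 60, 69]
Step 1: min=26 at 1
  Swap: [26, 42, 74, 60, 69]
Step 2: min=42 at 1
  Swap: [26, 42, 74, 60, 69]

After 2 steps: [26, 42, 74, 60, 69]


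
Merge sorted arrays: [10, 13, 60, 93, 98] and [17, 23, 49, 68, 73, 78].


Take 10 from A
Take 13 from A
Take 17 from B
Take 23 from B
Take 49 from B
Take 60 from A
Take 68 from B
Take 73 from B
Take 78 from B

Merged: [10, 13, 17, 23, 49, 60, 68, 73, 78, 93, 98]


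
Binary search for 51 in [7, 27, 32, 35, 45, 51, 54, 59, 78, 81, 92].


Step 1: lo=0, hi=10, mid=5, val=51

Found at index 5


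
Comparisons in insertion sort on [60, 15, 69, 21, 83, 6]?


Algorithm: insertion sort
Input: [60, 15, 69, 21, 83, 6]
Sorted: [6, 15, 21, 60, 69, 83]

11


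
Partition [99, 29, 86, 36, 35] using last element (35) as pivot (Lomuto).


Pivot: 35
  29 <= 35: swap -> [29, 99, 86, 36, 35]
Place pivot at 1: [29, 35, 86, 36, 99]

Partitioned: [29, 35, 86, 36, 99]


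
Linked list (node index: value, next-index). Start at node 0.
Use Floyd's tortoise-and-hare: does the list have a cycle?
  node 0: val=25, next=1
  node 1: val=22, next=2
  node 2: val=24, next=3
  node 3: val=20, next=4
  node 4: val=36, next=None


Floyd's tortoise (slow, +1) and hare (fast, +2):
  init: slow=0, fast=0
  step 1: slow=1, fast=2
  step 2: slow=2, fast=4
  step 3: fast -> None, no cycle

Cycle: no


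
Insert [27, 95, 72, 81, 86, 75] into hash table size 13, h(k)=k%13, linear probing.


Insert 27: h=1 -> slot 1
Insert 95: h=4 -> slot 4
Insert 72: h=7 -> slot 7
Insert 81: h=3 -> slot 3
Insert 86: h=8 -> slot 8
Insert 75: h=10 -> slot 10

Table: [None, 27, None, 81, 95, None, None, 72, 86, None, 75, None, None]


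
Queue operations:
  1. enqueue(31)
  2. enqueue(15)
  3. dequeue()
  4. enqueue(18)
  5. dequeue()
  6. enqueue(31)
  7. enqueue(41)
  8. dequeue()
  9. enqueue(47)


enqueue(31) -> [31]
enqueue(15) -> [31, 15]
dequeue()->31, [15]
enqueue(18) -> [15, 18]
dequeue()->15, [18]
enqueue(31) -> [18, 31]
enqueue(41) -> [18, 31, 41]
dequeue()->18, [31, 41]
enqueue(47) -> [31, 41, 47]

Final queue: [31, 41, 47]


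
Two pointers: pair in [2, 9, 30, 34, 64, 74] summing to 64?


lo=0(2)+hi=5(74)=76
lo=0(2)+hi=4(64)=66
lo=0(2)+hi=3(34)=36
lo=1(9)+hi=3(34)=43
lo=2(30)+hi=3(34)=64

Yes: 30+34=64


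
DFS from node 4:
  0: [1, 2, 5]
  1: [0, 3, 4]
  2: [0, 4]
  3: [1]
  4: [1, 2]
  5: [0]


Visit 4, push [2, 1]
Visit 1, push [3, 0]
Visit 0, push [5, 2]
Visit 2, push []
Visit 5, push []
Visit 3, push []

DFS order: [4, 1, 0, 2, 5, 3]


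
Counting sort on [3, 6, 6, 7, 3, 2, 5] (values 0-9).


Input: [3, 6, 6, 7, 3, 2, 5]
Counts: [0, 0, 1, 2, 0, 1, 2, 1, 0, 0]

Sorted: [2, 3, 3, 5, 6, 6, 7]


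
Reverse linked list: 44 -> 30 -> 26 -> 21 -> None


Step 1: curr=44, set curr.next=prev(None) | reversed so far: 44
Step 2: curr=30, set curr.next=prev(44) | reversed so far: 30 -> 44
Step 3: curr=26, set curr.next=prev(30) | reversed so far: 26 -> 30 -> 44
Step 4: curr=21, set curr.next=prev(26) | reversed so far: 21 -> 26 -> 30 -> 44

21 -> 26 -> 30 -> 44 -> None


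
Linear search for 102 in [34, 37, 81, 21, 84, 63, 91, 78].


i=0: 34!=102
i=1: 37!=102
i=2: 81!=102
i=3: 21!=102
i=4: 84!=102
i=5: 63!=102
i=6: 91!=102
i=7: 78!=102

Not found, 8 comps


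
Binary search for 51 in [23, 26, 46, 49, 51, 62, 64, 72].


Step 1: lo=0, hi=7, mid=3, val=49
Step 2: lo=4, hi=7, mid=5, val=62
Step 3: lo=4, hi=4, mid=4, val=51

Found at index 4


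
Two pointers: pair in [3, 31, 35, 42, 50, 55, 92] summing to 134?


lo=0(3)+hi=6(92)=95
lo=1(31)+hi=6(92)=123
lo=2(35)+hi=6(92)=127
lo=3(42)+hi=6(92)=134

Yes: 42+92=134


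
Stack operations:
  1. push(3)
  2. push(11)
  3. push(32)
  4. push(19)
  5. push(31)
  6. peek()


push(3) -> [3]
push(11) -> [3, 11]
push(32) -> [3, 11, 32]
push(19) -> [3, 11, 32, 19]
push(31) -> [3, 11, 32, 19, 31]
peek()->31

Final stack: [3, 11, 32, 19, 31]


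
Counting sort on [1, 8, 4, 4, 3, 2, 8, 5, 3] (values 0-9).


Input: [1, 8, 4, 4, 3, 2, 8, 5, 3]
Counts: [0, 1, 1, 2, 2, 1, 0, 0, 2, 0]

Sorted: [1, 2, 3, 3, 4, 4, 5, 8, 8]


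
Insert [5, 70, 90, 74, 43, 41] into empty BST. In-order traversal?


Insert 5: root
Insert 70: R from 5
Insert 90: R from 5 -> R from 70
Insert 74: R from 5 -> R from 70 -> L from 90
Insert 43: R from 5 -> L from 70
Insert 41: R from 5 -> L from 70 -> L from 43

In-order: [5, 41, 43, 70, 74, 90]


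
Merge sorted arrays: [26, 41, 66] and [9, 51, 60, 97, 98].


Take 9 from B
Take 26 from A
Take 41 from A
Take 51 from B
Take 60 from B
Take 66 from A

Merged: [9, 26, 41, 51, 60, 66, 97, 98]


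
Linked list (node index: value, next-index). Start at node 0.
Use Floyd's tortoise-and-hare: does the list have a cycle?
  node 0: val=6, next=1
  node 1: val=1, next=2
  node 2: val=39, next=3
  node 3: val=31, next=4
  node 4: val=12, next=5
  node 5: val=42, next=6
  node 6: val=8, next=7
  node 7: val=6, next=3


Floyd's tortoise (slow, +1) and hare (fast, +2):
  init: slow=0, fast=0
  step 1: slow=1, fast=2
  step 2: slow=2, fast=4
  step 3: slow=3, fast=6
  step 4: slow=4, fast=3
  step 5: slow=5, fast=5
  slow == fast at node 5: cycle detected

Cycle: yes


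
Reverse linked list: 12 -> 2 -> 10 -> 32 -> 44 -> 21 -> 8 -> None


Step 1: curr=12, set curr.next=prev(None) | reversed so far: 12
Step 2: curr=2, set curr.next=prev(12) | reversed so far: 2 -> 12
Step 3: curr=10, set curr.next=prev(2) | reversed so far: 10 -> 2 -> 12
Step 4: curr=32, set curr.next=prev(10) | reversed so far: 32 -> 10 -> 2 -> 12
Step 5: curr=44, set curr.next=prev(32) | reversed so far: 44 -> 32 -> 10 -> 2 -> 12
Step 6: curr=21, set curr.next=prev(44) | reversed so far: 21 -> 44 -> 32 -> 10 -> 2 -> 12
Step 7: curr=8, set curr.next=prev(21) | reversed so far: 8 -> 21 -> 44 -> 32 -> 10 -> 2 -> 12

8 -> 21 -> 44 -> 32 -> 10 -> 2 -> 12 -> None


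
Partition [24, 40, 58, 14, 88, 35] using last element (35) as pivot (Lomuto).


Pivot: 35
  24 <= 35: advance i (no swap)
  14 <= 35: swap -> [24, 14, 58, 40, 88, 35]
Place pivot at 2: [24, 14, 35, 40, 88, 58]

Partitioned: [24, 14, 35, 40, 88, 58]


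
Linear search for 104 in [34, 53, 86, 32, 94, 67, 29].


i=0: 34!=104
i=1: 53!=104
i=2: 86!=104
i=3: 32!=104
i=4: 94!=104
i=5: 67!=104
i=6: 29!=104

Not found, 7 comps


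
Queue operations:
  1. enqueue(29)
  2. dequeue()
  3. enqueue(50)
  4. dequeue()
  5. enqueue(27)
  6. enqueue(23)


enqueue(29) -> [29]
dequeue()->29, []
enqueue(50) -> [50]
dequeue()->50, []
enqueue(27) -> [27]
enqueue(23) -> [27, 23]

Final queue: [27, 23]


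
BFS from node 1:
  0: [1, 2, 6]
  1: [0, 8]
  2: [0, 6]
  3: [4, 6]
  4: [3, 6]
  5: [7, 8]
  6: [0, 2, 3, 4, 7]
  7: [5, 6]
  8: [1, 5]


Visit 1, enqueue [0, 8]
Visit 0, enqueue [2, 6]
Visit 8, enqueue [5]
Visit 2, enqueue []
Visit 6, enqueue [3, 4, 7]
Visit 5, enqueue []
Visit 3, enqueue []
Visit 4, enqueue []
Visit 7, enqueue []

BFS order: [1, 0, 8, 2, 6, 5, 3, 4, 7]


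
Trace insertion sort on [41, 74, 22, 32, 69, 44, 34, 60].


Initial: [41, 74, 22, 32, 69, 44, 34, 60]
Insert 74: [41, 74, 22, 32, 69, 44, 34, 60]
Insert 22: [22, 41, 74, 32, 69, 44, 34, 60]
Insert 32: [22, 32, 41, 74, 69, 44, 34, 60]
Insert 69: [22, 32, 41, 69, 74, 44, 34, 60]
Insert 44: [22, 32, 41, 44, 69, 74, 34, 60]
Insert 34: [22, 32, 34, 41, 44, 69, 74, 60]
Insert 60: [22, 32, 34, 41, 44, 60, 69, 74]

Sorted: [22, 32, 34, 41, 44, 60, 69, 74]


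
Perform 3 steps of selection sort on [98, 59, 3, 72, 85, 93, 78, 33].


Initial: [98, 59, 3, 72, 85, 93, 78, 33]
Step 1: min=3 at 2
  Swap: [3, 59, 98, 72, 85, 93, 78, 33]
Step 2: min=33 at 7
  Swap: [3, 33, 98, 72, 85, 93, 78, 59]
Step 3: min=59 at 7
  Swap: [3, 33, 59, 72, 85, 93, 78, 98]

After 3 steps: [3, 33, 59, 72, 85, 93, 78, 98]


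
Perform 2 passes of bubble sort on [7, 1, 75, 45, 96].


Initial: [7, 1, 75, 45, 96]
Pass 1: [1, 7, 45, 75, 96] (2 swaps)
Pass 2: [1, 7, 45, 75, 96] (0 swaps)

After 2 passes: [1, 7, 45, 75, 96]


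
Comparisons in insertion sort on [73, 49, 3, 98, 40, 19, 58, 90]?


Algorithm: insertion sort
Input: [73, 49, 3, 98, 40, 19, 58, 90]
Sorted: [3, 19, 40, 49, 58, 73, 90, 98]

18


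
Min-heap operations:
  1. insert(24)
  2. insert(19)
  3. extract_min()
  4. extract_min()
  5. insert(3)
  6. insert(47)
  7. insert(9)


insert(24) -> [24]
insert(19) -> [19, 24]
extract_min()->19, [24]
extract_min()->24, []
insert(3) -> [3]
insert(47) -> [3, 47]
insert(9) -> [3, 47, 9]

Final heap: [3, 47, 9]


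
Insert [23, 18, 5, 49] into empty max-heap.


Insert 23: [23]
Insert 18: [23, 18]
Insert 5: [23, 18, 5]
Insert 49: [49, 23, 5, 18]

Final heap: [49, 23, 5, 18]


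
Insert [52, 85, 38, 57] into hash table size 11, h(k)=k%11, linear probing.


Insert 52: h=8 -> slot 8
Insert 85: h=8, 1 probes -> slot 9
Insert 38: h=5 -> slot 5
Insert 57: h=2 -> slot 2

Table: [None, None, 57, None, None, 38, None, None, 52, 85, None]


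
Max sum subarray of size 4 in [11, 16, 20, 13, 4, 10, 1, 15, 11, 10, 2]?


[0:4]: 60
[1:5]: 53
[2:6]: 47
[3:7]: 28
[4:8]: 30
[5:9]: 37
[6:10]: 37
[7:11]: 38

Max: 60 at [0:4]


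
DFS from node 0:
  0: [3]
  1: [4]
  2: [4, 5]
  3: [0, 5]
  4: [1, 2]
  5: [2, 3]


Visit 0, push [3]
Visit 3, push [5]
Visit 5, push [2]
Visit 2, push [4]
Visit 4, push [1]
Visit 1, push []

DFS order: [0, 3, 5, 2, 4, 1]


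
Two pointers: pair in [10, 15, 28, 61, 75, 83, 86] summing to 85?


lo=0(10)+hi=6(86)=96
lo=0(10)+hi=5(83)=93
lo=0(10)+hi=4(75)=85

Yes: 10+75=85


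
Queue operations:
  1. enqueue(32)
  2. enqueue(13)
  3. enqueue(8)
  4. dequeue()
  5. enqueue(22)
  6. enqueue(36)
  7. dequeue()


enqueue(32) -> [32]
enqueue(13) -> [32, 13]
enqueue(8) -> [32, 13, 8]
dequeue()->32, [13, 8]
enqueue(22) -> [13, 8, 22]
enqueue(36) -> [13, 8, 22, 36]
dequeue()->13, [8, 22, 36]

Final queue: [8, 22, 36]


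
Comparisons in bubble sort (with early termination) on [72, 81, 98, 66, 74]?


Algorithm: bubble sort (with early termination)
Input: [72, 81, 98, 66, 74]
Sorted: [66, 72, 74, 81, 98]

10


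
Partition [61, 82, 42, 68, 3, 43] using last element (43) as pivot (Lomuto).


Pivot: 43
  42 <= 43: swap -> [42, 82, 61, 68, 3, 43]
  3 <= 43: swap -> [42, 3, 61, 68, 82, 43]
Place pivot at 2: [42, 3, 43, 68, 82, 61]

Partitioned: [42, 3, 43, 68, 82, 61]


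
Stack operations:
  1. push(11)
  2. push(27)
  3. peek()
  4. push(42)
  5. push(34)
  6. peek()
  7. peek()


push(11) -> [11]
push(27) -> [11, 27]
peek()->27
push(42) -> [11, 27, 42]
push(34) -> [11, 27, 42, 34]
peek()->34
peek()->34

Final stack: [11, 27, 42, 34]


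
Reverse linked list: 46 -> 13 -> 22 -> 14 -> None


Step 1: curr=46, set curr.next=prev(None) | reversed so far: 46
Step 2: curr=13, set curr.next=prev(46) | reversed so far: 13 -> 46
Step 3: curr=22, set curr.next=prev(13) | reversed so far: 22 -> 13 -> 46
Step 4: curr=14, set curr.next=prev(22) | reversed so far: 14 -> 22 -> 13 -> 46

14 -> 22 -> 13 -> 46 -> None


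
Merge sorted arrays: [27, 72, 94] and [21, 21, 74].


Take 21 from B
Take 21 from B
Take 27 from A
Take 72 from A
Take 74 from B

Merged: [21, 21, 27, 72, 74, 94]


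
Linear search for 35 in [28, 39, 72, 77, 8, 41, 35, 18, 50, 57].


i=0: 28!=35
i=1: 39!=35
i=2: 72!=35
i=3: 77!=35
i=4: 8!=35
i=5: 41!=35
i=6: 35==35 found!

Found at 6, 7 comps


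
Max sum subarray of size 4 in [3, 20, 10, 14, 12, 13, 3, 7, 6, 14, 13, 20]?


[0:4]: 47
[1:5]: 56
[2:6]: 49
[3:7]: 42
[4:8]: 35
[5:9]: 29
[6:10]: 30
[7:11]: 40
[8:12]: 53

Max: 56 at [1:5]


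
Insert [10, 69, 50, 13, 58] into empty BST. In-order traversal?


Insert 10: root
Insert 69: R from 10
Insert 50: R from 10 -> L from 69
Insert 13: R from 10 -> L from 69 -> L from 50
Insert 58: R from 10 -> L from 69 -> R from 50

In-order: [10, 13, 50, 58, 69]


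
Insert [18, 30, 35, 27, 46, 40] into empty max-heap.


Insert 18: [18]
Insert 30: [30, 18]
Insert 35: [35, 18, 30]
Insert 27: [35, 27, 30, 18]
Insert 46: [46, 35, 30, 18, 27]
Insert 40: [46, 35, 40, 18, 27, 30]

Final heap: [46, 35, 40, 18, 27, 30]


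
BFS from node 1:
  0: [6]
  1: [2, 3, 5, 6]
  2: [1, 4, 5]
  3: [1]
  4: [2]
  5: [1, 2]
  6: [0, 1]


Visit 1, enqueue [2, 3, 5, 6]
Visit 2, enqueue [4]
Visit 3, enqueue []
Visit 5, enqueue []
Visit 6, enqueue [0]
Visit 4, enqueue []
Visit 0, enqueue []

BFS order: [1, 2, 3, 5, 6, 4, 0]


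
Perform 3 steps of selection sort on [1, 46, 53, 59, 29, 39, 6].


Initial: [1, 46, 53, 59, 29, 39, 6]
Step 1: min=1 at 0
  Swap: [1, 46, 53, 59, 29, 39, 6]
Step 2: min=6 at 6
  Swap: [1, 6, 53, 59, 29, 39, 46]
Step 3: min=29 at 4
  Swap: [1, 6, 29, 59, 53, 39, 46]

After 3 steps: [1, 6, 29, 59, 53, 39, 46]


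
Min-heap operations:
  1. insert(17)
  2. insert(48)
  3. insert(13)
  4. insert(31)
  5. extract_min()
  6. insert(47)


insert(17) -> [17]
insert(48) -> [17, 48]
insert(13) -> [13, 48, 17]
insert(31) -> [13, 31, 17, 48]
extract_min()->13, [17, 31, 48]
insert(47) -> [17, 31, 48, 47]

Final heap: [17, 31, 48, 47]


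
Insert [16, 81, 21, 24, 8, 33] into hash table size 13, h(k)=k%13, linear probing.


Insert 16: h=3 -> slot 3
Insert 81: h=3, 1 probes -> slot 4
Insert 21: h=8 -> slot 8
Insert 24: h=11 -> slot 11
Insert 8: h=8, 1 probes -> slot 9
Insert 33: h=7 -> slot 7

Table: [None, None, None, 16, 81, None, None, 33, 21, 8, None, 24, None]


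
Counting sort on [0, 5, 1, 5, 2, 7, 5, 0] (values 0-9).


Input: [0, 5, 1, 5, 2, 7, 5, 0]
Counts: [2, 1, 1, 0, 0, 3, 0, 1, 0, 0]

Sorted: [0, 0, 1, 2, 5, 5, 5, 7]
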